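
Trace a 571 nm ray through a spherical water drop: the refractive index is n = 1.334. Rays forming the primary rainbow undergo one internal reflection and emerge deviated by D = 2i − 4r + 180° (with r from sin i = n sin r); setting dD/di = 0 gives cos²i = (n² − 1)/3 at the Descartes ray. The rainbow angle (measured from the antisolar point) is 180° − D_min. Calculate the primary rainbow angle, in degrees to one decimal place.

cos²i = (1.77956 − 1)/3 = 0.25985; i = arccos(0.50976) = 59.352°.
sin r = sin 59.352°/1.334 = 0.64492; r = 40.159°.
D_min = 2·59.352° − 4·40.159° + 180° = 138.067°.
Rainbow angle = 180° − D_min = 41.933°.

41.9°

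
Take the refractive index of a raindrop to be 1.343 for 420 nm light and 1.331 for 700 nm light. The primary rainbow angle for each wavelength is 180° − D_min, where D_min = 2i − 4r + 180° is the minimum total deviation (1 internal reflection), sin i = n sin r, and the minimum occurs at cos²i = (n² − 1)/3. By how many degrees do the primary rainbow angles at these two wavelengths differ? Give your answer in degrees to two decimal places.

At 420 nm (n = 1.343): cos²i = 0.26788 → i = 58.830°, r = 39.577°, D_min = 139.354°, rainbow angle = 40.646°.
At 700 nm (n = 1.331): cos²i = 0.25719 → i = 59.527°, r = 40.356°, D_min = 137.630°, rainbow angle = 42.370°.
Angular width = |40.646° − 42.370°| = 1.724°.

1.72°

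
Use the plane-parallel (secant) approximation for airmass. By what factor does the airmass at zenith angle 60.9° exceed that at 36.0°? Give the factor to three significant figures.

X(60.9°)/X(36.0°) = sec 60.9° / sec 36.0° = cos 36.0° / cos 60.9° = 0.8090/0.4863 = 1.6635.

1.66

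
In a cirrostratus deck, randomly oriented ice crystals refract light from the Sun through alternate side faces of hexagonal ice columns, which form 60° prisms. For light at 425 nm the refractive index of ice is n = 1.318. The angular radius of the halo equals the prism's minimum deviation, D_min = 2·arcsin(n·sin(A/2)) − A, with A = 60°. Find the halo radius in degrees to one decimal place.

22.4°

n·sin(A/2) = 1.318 × sin 30° = 1.318 × 0.5000 = 0.6590.
D_min = 2·arcsin(0.6590) − 60° = 2 × 41.224° − 60° = 22.447°.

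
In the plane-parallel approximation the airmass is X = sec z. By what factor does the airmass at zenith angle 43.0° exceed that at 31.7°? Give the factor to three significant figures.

1.16

X(43.0°)/X(31.7°) = sec 43.0° / sec 31.7° = cos 31.7° / cos 43.0° = 0.8508/0.7314 = 1.1633.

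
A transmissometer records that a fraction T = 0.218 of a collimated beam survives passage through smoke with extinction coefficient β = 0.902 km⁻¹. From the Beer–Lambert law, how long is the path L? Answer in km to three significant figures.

1.69 km

Beer–Lambert: T = exp(−βL) ⇒ L = −ln(T)/β = −ln(0.218)/0.902 = 1.5233/0.902 = 1.689 km.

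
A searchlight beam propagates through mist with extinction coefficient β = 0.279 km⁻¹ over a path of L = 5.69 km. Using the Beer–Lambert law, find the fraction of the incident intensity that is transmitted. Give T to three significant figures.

0.204

τ = β·L = 0.279 × 5.69 = 1.5875.
T = exp(−1.5875) = 0.2044.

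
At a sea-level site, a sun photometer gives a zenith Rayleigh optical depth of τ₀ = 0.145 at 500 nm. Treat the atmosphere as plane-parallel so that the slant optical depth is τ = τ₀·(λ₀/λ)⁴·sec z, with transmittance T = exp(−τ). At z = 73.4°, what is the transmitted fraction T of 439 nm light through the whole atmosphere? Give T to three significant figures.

0.426

sec 73.4° = 3.5003.
τ = 0.145 × (500/439)⁴ × 3.5003 = 0.145 × 1.6828 × 3.5003 = 0.8541.
T = exp(−0.8541) = 0.4257.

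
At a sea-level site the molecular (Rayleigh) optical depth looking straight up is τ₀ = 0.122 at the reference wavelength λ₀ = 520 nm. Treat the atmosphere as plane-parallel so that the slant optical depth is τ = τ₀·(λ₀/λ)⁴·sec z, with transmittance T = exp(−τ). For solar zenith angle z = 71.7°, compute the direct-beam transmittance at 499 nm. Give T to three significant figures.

0.632

sec 71.7° = 3.1848.
τ = 0.122 × (520/499)⁴ × 3.1848 = 0.122 × 1.1793 × 3.1848 = 0.4582.
T = exp(−0.4582) = 0.6324.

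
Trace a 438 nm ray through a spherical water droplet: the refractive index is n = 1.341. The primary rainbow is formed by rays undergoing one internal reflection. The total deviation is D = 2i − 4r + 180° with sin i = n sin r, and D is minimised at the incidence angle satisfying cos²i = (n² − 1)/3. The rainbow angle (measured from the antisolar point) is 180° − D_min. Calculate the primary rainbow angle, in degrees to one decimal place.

cos²i = (1.79828 − 1)/3 = 0.26609; i = arccos(0.51584) = 58.946°.
sin r = sin 58.946°/1.341 = 0.63884; r = 39.705°.
D_min = 2·58.946° − 4·39.705° + 180° = 139.071°.
Rainbow angle = 180° − D_min = 40.929°.

40.9°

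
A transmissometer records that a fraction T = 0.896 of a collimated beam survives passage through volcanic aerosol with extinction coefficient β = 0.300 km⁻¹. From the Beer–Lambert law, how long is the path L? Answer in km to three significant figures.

0.366 km

Beer–Lambert: T = exp(−βL) ⇒ L = −ln(T)/β = −ln(0.896)/0.300 = 0.1098/0.300 = 0.366 km.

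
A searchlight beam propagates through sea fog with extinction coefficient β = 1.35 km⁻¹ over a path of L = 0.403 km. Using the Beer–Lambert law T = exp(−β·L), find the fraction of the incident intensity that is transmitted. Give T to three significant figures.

0.580

τ = β·L = 1.35 × 0.403 = 0.5441.
T = exp(−0.5441) = 0.5804.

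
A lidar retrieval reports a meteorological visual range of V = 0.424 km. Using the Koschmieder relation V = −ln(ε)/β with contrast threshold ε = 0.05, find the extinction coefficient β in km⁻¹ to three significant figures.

β = −ln(0.05) / V = 2.996 / 0.424 = 7.0654 km⁻¹.

7.07 km⁻¹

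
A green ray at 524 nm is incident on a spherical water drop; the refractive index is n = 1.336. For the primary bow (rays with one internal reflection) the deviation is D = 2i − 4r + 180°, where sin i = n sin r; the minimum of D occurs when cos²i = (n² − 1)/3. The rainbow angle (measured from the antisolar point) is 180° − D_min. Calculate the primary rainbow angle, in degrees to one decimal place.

cos²i = (1.78490 − 1)/3 = 0.26163; i = arccos(0.51150) = 59.236°.
sin r = sin 59.236°/1.336 = 0.64318; r = 40.029°.
D_min = 2·59.236° − 4·40.029° + 180° = 138.356°.
Rainbow angle = 180° − D_min = 41.644°.

41.6°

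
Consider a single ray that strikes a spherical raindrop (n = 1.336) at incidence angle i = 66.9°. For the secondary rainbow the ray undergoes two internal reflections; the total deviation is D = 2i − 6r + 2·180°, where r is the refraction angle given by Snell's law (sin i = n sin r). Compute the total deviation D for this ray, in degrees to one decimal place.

232.7°

sin r = sin 66.9° / 1.336 = 0.9198/1.336 = 0.6885; r = 43.51°.
D = 2·66.9° − 6·43.51° + 2·180° = 133.80° − 261.06° + 360° = 232.74°.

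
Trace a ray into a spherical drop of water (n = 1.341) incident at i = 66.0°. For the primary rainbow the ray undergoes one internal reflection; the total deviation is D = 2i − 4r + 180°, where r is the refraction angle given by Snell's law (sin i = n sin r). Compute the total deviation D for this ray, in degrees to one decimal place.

sin r = sin 66.0° / 1.341 = 0.9135/1.341 = 0.6812; r = 42.94°.
D = 2·66.0° − 4·42.94° + 180° = 132.00° − 171.76° + 180° = 140.24°.

140.2°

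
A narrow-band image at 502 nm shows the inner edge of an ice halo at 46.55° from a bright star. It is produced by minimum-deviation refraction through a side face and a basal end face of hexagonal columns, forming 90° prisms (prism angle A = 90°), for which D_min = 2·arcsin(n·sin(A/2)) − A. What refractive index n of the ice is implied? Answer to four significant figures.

Rearranging: n = sin((D_min + A)/2) / sin(A/2).
(D_min + A)/2 = (46.55° + 90°)/2 = 68.275°.
n = sin 68.275° / sin 45° = 0.9290 / 0.7071 = 1.3138.

1.314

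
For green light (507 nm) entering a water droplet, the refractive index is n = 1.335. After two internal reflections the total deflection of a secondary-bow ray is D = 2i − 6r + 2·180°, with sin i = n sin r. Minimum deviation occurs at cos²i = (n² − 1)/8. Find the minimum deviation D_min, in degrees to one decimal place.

231.4°

cos²i = (1.78222 − 1)/8 = 0.09778; i = arccos(0.31269) = 71.778°.
sin r = sin 71.778°/1.335 = 0.71150; r = 45.357°.
D_min = 2·71.778° − 6·45.357° + 360° = 231.414°.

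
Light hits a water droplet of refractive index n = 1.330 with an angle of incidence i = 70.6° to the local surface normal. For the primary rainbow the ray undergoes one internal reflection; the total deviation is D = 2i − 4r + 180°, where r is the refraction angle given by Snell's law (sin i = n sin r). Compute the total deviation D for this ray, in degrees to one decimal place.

sin r = sin 70.6° / 1.330 = 0.9432/1.330 = 0.7092; r = 45.17°.
D = 2·70.6° − 4·45.17° + 180° = 141.20° − 180.68° + 180° = 140.52°.

140.5°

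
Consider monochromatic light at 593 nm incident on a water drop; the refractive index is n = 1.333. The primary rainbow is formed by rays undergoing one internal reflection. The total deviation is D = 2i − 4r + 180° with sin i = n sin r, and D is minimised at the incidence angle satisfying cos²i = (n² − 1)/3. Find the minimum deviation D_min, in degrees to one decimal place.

137.9°

cos²i = (1.77689 − 1)/3 = 0.25896; i = arccos(0.50888) = 59.410°.
sin r = sin 59.410°/1.333 = 0.64579; r = 40.225°.
D_min = 2·59.410° − 4·40.225° + 180° = 137.922°.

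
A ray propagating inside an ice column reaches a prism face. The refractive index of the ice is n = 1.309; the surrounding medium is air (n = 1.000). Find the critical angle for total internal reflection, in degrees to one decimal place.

49.8°

sin θ_c = n_air / n = 1.000 / 1.309 = 0.7639.
θ_c = arcsin(0.7639) = 49.81°.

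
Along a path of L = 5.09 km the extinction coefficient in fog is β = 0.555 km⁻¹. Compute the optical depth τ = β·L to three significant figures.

2.82

τ = β·L = 0.555 × 5.09 = 2.8250.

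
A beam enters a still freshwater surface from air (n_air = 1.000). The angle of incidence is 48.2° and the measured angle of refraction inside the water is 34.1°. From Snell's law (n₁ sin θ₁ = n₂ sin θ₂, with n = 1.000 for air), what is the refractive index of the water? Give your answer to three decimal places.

1.330

n = sin θ_i / sin θ_r = sin 48.2° / sin 34.1° = 0.7455 / 0.5606 = 1.3297.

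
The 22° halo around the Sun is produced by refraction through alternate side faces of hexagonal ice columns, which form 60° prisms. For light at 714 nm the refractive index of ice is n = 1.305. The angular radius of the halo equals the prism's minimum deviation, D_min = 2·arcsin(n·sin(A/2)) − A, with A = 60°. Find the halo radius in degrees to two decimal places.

n·sin(A/2) = 1.305 × sin 30° = 1.305 × 0.5000 = 0.6525.
D_min = 2·arcsin(0.6525) − 60° = 2 × 40.730° − 60° = 21.461°.

21.46°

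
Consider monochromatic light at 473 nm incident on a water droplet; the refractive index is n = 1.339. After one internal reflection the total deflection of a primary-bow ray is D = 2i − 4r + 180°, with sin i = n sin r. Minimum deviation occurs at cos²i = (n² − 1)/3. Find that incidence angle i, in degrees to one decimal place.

59.1°

cos²i = (1.339² − 1)/3 = (1.79292 − 1)/3 = 0.26431.
cos i = 0.51411, so i = 59.062°.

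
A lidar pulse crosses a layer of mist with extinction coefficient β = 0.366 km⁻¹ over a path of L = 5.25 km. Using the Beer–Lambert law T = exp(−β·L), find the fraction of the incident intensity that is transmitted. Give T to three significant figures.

τ = β·L = 0.366 × 5.25 = 1.9215.
T = exp(−1.9215) = 0.1464.

0.146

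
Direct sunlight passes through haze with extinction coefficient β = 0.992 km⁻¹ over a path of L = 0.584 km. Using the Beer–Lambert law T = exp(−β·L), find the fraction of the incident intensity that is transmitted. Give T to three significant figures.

0.560

τ = β·L = 0.992 × 0.584 = 0.5793.
T = exp(−0.5793) = 0.5603.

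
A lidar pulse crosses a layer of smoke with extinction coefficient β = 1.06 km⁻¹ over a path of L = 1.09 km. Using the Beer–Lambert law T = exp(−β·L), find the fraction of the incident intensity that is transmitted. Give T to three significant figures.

τ = β·L = 1.06 × 1.09 = 1.1554.
T = exp(−1.1554) = 0.3149.

0.315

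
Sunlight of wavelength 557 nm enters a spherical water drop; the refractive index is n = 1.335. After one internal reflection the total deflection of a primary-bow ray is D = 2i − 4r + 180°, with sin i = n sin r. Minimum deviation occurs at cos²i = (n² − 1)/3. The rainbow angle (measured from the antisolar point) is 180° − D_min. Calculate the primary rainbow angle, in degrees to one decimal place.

41.8°

cos²i = (1.78222 − 1)/3 = 0.26074; i = arccos(0.51063) = 59.294°.
sin r = sin 59.294°/1.335 = 0.64405; r = 40.094°.
D_min = 2·59.294° − 4·40.094° + 180° = 138.212°.
Rainbow angle = 180° − D_min = 41.788°.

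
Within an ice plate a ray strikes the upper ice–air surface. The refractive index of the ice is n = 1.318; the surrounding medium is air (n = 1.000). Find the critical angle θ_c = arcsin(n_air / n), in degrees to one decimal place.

49.4°

sin θ_c = n_air / n = 1.000 / 1.318 = 0.7587.
θ_c = arcsin(0.7587) = 49.35°.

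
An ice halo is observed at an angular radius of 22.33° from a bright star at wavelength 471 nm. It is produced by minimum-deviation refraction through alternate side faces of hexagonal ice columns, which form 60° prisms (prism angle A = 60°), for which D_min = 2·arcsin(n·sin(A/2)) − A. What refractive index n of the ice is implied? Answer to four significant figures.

Rearranging: n = sin((D_min + A)/2) / sin(A/2).
(D_min + A)/2 = (22.33° + 60°)/2 = 41.165°.
n = sin 41.165° / sin 30° = 0.6582 / 0.5000 = 1.3165.

1.316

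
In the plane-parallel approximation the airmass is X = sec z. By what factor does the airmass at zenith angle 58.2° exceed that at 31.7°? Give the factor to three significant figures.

X(58.2°)/X(31.7°) = sec 58.2° / sec 31.7° = cos 31.7° / cos 58.2° = 0.8508/0.5270 = 1.6146.

1.61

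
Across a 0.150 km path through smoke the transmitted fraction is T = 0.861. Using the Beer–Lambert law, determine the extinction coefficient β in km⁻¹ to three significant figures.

Beer–Lambert: T = exp(−βL) ⇒ β = −ln(T)/L = −ln(0.861)/0.150 = 0.1497/0.150 = 0.9977 km⁻¹.

0.998 km⁻¹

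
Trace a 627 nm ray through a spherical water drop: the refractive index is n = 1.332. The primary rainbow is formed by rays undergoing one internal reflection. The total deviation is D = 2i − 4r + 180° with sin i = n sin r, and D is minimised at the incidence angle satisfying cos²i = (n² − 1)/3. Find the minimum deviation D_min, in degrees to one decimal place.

137.8°

cos²i = (1.77422 − 1)/3 = 0.25807; i = arccos(0.50801) = 59.469°.
sin r = sin 59.469°/1.332 = 0.64666; r = 40.290°.
D_min = 2·59.469° − 4·40.290° + 180° = 137.776°.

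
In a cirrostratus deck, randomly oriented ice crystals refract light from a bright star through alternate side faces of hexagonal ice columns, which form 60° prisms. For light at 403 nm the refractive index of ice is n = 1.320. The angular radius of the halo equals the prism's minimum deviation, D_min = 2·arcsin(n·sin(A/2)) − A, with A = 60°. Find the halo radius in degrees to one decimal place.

22.6°

n·sin(A/2) = 1.320 × sin 30° = 1.320 × 0.5000 = 0.6600.
D_min = 2·arcsin(0.6600) − 60° = 2 × 41.300° − 60° = 22.600°.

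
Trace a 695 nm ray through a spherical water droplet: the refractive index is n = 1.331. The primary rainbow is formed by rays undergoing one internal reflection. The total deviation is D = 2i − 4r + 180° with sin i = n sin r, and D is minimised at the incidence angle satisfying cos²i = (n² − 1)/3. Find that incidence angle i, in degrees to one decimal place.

59.5°

cos²i = (1.331² − 1)/3 = (1.77156 − 1)/3 = 0.25719.
cos i = 0.50714, so i = 59.527°.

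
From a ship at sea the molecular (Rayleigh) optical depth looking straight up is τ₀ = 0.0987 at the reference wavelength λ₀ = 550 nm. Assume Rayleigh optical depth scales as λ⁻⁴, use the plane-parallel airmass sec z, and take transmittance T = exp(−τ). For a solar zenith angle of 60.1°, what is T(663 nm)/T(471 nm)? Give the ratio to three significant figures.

Airmass: sec 60.1° = 2.0061.
τ(663 nm) = 0.0987 × (550/663)⁴ × 2.0061 = 0.0987 × 0.4736 × 2.0061 = 0.0938.
τ(471 nm) = 0.0987 × (550/471)⁴ × 2.0061 = 0.0987 × 1.8594 × 2.0061 = 0.3682.
T(663)/T(471) = exp(τ_B − τ_A) = exp(0.2744) = 1.3157.

1.32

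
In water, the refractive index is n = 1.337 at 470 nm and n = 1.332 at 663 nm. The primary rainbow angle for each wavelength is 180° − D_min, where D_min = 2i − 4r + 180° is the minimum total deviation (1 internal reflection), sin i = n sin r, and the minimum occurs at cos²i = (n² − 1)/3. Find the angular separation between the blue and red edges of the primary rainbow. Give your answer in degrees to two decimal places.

At 470 nm (n = 1.337): cos²i = 0.26252 → i = 59.178°, r = 39.964°, D_min = 138.500°, rainbow angle = 41.500°.
At 663 nm (n = 1.332): cos²i = 0.25807 → i = 59.469°, r = 40.290°, D_min = 137.776°, rainbow angle = 42.224°.
Angular width = |41.500° − 42.224°| = 0.724°.

0.72°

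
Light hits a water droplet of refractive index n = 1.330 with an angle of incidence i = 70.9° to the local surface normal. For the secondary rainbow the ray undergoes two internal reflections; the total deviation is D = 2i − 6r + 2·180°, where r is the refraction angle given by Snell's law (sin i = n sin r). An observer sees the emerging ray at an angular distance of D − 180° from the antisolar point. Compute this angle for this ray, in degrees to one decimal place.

50.2°

sin r = sin 70.9° / 1.330 = 0.9449/1.330 = 0.7105; r = 45.27°.
D = 2·70.9° − 6·45.27° + 2·180° = 141.80° − 271.65° + 360° = 230.15°.
Angle from antisolar point = D − 180° = 50.15°.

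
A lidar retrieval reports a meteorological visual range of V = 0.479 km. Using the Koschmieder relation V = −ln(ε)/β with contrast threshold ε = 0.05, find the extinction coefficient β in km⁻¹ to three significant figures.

β = −ln(0.05) / V = 2.996 / 0.479 = 6.2541 km⁻¹.

6.25 km⁻¹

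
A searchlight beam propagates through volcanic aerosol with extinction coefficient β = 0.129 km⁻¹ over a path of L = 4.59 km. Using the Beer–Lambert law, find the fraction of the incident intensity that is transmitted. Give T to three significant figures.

τ = β·L = 0.129 × 4.59 = 0.5921.
T = exp(−0.5921) = 0.5532.

0.553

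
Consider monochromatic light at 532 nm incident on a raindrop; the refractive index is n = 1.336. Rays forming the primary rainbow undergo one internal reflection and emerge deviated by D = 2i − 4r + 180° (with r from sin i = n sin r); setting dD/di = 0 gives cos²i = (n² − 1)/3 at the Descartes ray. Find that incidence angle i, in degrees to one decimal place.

59.2°

cos²i = (1.336² − 1)/3 = (1.78490 − 1)/3 = 0.26163.
cos i = 0.51150, so i = 59.236°.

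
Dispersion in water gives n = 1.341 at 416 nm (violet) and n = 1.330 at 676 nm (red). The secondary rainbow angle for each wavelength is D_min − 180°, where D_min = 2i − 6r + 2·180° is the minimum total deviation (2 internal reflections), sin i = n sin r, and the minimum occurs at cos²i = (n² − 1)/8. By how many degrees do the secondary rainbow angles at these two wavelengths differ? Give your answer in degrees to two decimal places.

At 416 nm (n = 1.341): cos²i = 0.09979 → i = 71.586°, r = 45.034°, D_min = 232.966°, rainbow angle = 52.966°.
At 676 nm (n = 1.330): cos²i = 0.09611 → i = 71.940°, r = 45.630°, D_min = 230.101°, rainbow angle = 50.101°.
Angular width = |52.966° − 50.101°| = 2.865°.

2.86°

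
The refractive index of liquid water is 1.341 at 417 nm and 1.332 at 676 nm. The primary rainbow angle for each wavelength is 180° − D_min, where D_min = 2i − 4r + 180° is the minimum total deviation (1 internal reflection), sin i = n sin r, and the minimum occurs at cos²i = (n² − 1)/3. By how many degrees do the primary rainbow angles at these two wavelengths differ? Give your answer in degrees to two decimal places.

At 417 nm (n = 1.341): cos²i = 0.26609 → i = 58.946°, r = 39.705°, D_min = 139.071°, rainbow angle = 40.929°.
At 676 nm (n = 1.332): cos²i = 0.25807 → i = 59.469°, r = 40.290°, D_min = 137.776°, rainbow angle = 42.224°.
Angular width = |40.929° − 42.224°| = 1.295°.

1.29°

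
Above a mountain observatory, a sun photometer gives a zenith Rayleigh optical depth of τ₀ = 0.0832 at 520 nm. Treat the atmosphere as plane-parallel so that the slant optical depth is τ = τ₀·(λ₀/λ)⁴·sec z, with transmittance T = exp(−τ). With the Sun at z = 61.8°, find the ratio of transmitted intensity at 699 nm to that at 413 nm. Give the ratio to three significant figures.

1.47

Airmass: sec 61.8° = 2.1162.
τ(699 nm) = 0.0832 × (520/699)⁴ × 2.1162 = 0.0832 × 0.3063 × 2.1162 = 0.0539.
τ(413 nm) = 0.0832 × (520/413)⁴ × 2.1162 = 0.0832 × 2.5131 × 2.1162 = 0.4425.
T(699)/T(413) = exp(τ_B − τ_A) = exp(0.3886) = 1.4748.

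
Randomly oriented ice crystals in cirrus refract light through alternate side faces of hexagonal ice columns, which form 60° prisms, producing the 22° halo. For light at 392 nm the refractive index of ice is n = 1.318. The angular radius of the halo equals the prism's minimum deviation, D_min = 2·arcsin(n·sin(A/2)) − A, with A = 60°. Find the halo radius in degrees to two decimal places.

22.45°

n·sin(A/2) = 1.318 × sin 30° = 1.318 × 0.5000 = 0.6590.
D_min = 2·arcsin(0.6590) − 60° = 2 × 41.224° − 60° = 22.447°.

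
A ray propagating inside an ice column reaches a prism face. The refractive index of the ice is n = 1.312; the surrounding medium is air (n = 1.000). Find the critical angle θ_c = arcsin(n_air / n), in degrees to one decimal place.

49.7°

sin θ_c = n_air / n = 1.000 / 1.312 = 0.7622.
θ_c = arcsin(0.7622) = 49.66°.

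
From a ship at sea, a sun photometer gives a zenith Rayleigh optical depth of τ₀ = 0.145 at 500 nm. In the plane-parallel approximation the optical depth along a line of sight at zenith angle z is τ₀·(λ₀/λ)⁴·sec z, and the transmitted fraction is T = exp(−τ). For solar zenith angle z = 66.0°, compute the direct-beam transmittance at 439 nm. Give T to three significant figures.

sec 66.0° = 2.4586.
τ = 0.145 × (500/439)⁴ × 2.4586 = 0.145 × 1.6828 × 2.4586 = 0.5999.
T = exp(−0.5999) = 0.5489.

0.549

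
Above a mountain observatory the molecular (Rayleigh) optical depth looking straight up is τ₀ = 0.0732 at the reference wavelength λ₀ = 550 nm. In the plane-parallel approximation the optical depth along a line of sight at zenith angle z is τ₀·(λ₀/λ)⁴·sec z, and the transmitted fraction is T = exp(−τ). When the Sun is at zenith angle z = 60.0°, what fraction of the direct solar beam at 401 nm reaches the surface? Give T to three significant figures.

sec 60.0° = 2.0000.
τ = 0.0732 × (550/401)⁴ × 2.0000 = 0.0732 × 3.5389 × 2.0000 = 0.5181.
T = exp(−0.5181) = 0.5957.

0.596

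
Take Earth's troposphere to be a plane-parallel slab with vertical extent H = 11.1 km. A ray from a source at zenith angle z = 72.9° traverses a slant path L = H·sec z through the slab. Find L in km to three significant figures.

37.7 km

sec z = 1/cos 72.9° = 3.4009.
L = 11.1 × 3.4009 = 37.750 km.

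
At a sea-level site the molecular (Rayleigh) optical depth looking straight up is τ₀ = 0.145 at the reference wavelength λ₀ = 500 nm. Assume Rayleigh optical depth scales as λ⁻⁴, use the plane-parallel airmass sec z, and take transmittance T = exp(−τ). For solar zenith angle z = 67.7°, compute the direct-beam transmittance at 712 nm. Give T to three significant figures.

sec 67.7° = 2.6354.
τ = 0.145 × (500/712)⁴ × 2.6354 = 0.145 × 0.2432 × 2.6354 = 0.0929.
T = exp(−0.0929) = 0.9113.

0.911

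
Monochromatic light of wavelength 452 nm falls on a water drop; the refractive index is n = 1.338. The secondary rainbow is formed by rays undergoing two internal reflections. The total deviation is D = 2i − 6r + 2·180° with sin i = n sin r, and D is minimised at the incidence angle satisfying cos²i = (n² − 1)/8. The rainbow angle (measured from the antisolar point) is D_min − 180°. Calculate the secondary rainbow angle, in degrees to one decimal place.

cos²i = (1.79024 − 1)/8 = 0.09878; i = arccos(0.31429) = 71.682°.
sin r = sin 71.682°/1.338 = 0.70951; r = 45.195°.
D_min = 2·71.682° − 6·45.195° + 360° = 232.193°.
Rainbow angle = D_min − 180° = 52.193°.

52.2°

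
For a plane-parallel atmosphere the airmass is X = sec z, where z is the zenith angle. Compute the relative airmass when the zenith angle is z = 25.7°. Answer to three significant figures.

X = sec z = 1/cos 25.7° = 1/0.9011 = 1.1098.

1.11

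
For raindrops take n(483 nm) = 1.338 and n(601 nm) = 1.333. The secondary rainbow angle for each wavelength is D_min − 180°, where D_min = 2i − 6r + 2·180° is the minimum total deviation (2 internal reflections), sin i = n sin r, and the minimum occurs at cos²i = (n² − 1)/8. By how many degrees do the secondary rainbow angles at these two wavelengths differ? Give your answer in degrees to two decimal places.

1.30°

At 483 nm (n = 1.338): cos²i = 0.09878 → i = 71.682°, r = 45.195°, D_min = 232.193°, rainbow angle = 52.193°.
At 601 nm (n = 1.333): cos²i = 0.09711 → i = 71.843°, r = 45.466°, D_min = 230.891°, rainbow angle = 50.891°.
Angular width = |52.193° − 50.891°| = 1.302°.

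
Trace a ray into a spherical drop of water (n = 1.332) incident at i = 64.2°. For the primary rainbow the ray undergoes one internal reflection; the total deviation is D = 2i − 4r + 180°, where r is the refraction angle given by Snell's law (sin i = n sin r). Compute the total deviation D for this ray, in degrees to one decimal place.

138.3°

sin r = sin 64.2° / 1.332 = 0.9003/1.332 = 0.6759; r = 42.53°.
D = 2·64.2° − 4·42.53° + 180° = 128.40° − 170.10° + 180° = 138.30°.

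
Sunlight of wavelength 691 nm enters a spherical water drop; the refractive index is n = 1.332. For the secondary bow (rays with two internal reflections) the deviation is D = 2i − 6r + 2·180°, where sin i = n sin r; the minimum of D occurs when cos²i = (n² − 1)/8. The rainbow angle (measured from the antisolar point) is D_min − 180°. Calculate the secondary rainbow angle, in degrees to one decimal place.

cos²i = (1.77422 − 1)/8 = 0.09678; i = arccos(0.31109) = 71.875°.
sin r = sin 71.875°/1.332 = 0.71350; r = 45.520°.
D_min = 2·71.875° − 6·45.520° + 360° = 230.628°.
Rainbow angle = D_min − 180° = 50.628°.

50.6°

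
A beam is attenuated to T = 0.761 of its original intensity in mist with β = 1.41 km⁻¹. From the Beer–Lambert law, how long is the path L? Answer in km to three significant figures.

Beer–Lambert: T = exp(−βL) ⇒ L = −ln(T)/β = −ln(0.761)/1.41 = 0.2731/1.41 = 0.1937 km.

0.194 km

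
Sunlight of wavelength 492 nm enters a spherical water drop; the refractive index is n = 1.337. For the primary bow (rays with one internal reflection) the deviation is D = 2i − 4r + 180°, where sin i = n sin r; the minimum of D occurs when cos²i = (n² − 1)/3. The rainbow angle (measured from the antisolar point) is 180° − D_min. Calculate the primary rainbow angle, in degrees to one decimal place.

41.5°

cos²i = (1.78757 − 1)/3 = 0.26252; i = arccos(0.51237) = 59.178°.
sin r = sin 59.178°/1.337 = 0.64231; r = 39.964°.
D_min = 2·59.178° − 4·39.964° + 180° = 138.500°.
Rainbow angle = 180° − D_min = 41.500°.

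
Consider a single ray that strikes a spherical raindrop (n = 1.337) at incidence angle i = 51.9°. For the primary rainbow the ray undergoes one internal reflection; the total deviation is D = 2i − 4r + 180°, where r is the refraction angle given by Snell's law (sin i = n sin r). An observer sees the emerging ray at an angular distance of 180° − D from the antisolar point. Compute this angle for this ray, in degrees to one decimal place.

sin r = sin 51.9° / 1.337 = 0.7869/1.337 = 0.5886; r = 36.06°.
D = 2·51.9° − 4·36.06° + 180° = 103.80° − 144.23° + 180° = 139.57°.
Angle from antisolar point = 180° − D = 40.43°.

40.4°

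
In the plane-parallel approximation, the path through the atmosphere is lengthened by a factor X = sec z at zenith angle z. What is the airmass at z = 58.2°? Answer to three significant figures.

1.90

X = sec z = 1/cos 58.2° = 1/0.5270 = 1.8977.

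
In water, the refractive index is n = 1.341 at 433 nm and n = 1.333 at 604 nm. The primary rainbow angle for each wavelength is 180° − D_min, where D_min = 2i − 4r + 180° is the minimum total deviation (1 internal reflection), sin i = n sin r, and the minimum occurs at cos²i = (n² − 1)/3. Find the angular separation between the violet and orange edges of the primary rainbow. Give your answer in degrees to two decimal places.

1.15°

At 433 nm (n = 1.341): cos²i = 0.26609 → i = 58.946°, r = 39.705°, D_min = 139.071°, rainbow angle = 40.929°.
At 604 nm (n = 1.333): cos²i = 0.25896 → i = 59.410°, r = 40.225°, D_min = 137.922°, rainbow angle = 42.078°.
Angular width = |40.929° − 42.078°| = 1.149°.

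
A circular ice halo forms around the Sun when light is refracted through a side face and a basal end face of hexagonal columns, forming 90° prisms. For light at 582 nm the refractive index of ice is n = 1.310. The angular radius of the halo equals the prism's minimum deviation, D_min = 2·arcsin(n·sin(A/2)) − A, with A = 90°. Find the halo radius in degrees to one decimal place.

n·sin(A/2) = 1.310 × sin 45° = 1.310 × 0.7071 = 0.9263.
D_min = 2·arcsin(0.9263) − 90° = 2 × 67.867° − 90° = 45.733°.

45.7°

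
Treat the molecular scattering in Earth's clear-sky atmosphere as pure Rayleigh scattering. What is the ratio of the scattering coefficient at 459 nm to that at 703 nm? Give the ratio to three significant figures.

5.50

Rayleigh scattering ∝ λ⁻⁴, so the ratio of coefficients is the inverse fourth power of the wavelength ratio.
σ(459)/σ(703) = (703/459)⁴ = (1.5316)⁴ = 5.503.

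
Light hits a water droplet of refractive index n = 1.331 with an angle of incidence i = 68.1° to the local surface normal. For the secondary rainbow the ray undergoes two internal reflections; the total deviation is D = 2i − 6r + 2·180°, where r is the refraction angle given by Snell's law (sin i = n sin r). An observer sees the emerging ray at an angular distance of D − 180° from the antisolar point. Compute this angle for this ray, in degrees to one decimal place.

51.0°

sin r = sin 68.1° / 1.331 = 0.9278/1.331 = 0.6971; r = 44.19°.
D = 2·68.1° − 6·44.19° + 2·180° = 136.20° − 265.17° + 360° = 231.03°.
Angle from antisolar point = D − 180° = 51.03°.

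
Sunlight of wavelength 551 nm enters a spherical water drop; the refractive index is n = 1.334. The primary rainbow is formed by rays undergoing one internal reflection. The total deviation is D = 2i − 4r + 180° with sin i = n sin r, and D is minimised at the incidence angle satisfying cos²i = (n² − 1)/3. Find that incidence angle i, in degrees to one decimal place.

59.4°

cos²i = (1.334² − 1)/3 = (1.77956 − 1)/3 = 0.25985.
cos i = 0.50976, so i = 59.352°.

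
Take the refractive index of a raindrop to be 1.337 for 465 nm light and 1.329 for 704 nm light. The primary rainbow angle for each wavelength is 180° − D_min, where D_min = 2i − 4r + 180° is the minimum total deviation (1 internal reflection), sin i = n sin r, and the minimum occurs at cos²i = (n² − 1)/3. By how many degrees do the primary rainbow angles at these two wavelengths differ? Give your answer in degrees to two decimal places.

At 465 nm (n = 1.337): cos²i = 0.26252 → i = 59.178°, r = 39.964°, D_min = 138.500°, rainbow angle = 41.500°.
At 704 nm (n = 1.329): cos²i = 0.25541 → i = 59.643°, r = 40.487°, D_min = 137.337°, rainbow angle = 42.663°.
Angular width = |41.500° − 42.663°| = 1.163°.

1.16°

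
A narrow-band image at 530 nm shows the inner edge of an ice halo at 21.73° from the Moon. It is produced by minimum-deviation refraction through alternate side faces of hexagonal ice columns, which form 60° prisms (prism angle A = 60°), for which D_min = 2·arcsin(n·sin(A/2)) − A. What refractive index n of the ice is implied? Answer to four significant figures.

Rearranging: n = sin((D_min + A)/2) / sin(A/2).
(D_min + A)/2 = (21.73° + 60°)/2 = 40.865°.
n = sin 40.865° / sin 30° = 0.6543 / 0.5000 = 1.3086.

1.309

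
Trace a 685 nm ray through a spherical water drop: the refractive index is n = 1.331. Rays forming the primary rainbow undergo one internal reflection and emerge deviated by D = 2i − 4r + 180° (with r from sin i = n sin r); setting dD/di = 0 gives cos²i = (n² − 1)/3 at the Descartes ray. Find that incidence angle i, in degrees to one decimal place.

cos²i = (1.331² − 1)/3 = (1.77156 − 1)/3 = 0.25719.
cos i = 0.50714, so i = 59.527°.

59.5°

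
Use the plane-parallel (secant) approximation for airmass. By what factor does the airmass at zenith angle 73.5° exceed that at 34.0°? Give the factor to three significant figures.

X(73.5°)/X(34.0°) = sec 73.5° / sec 34.0° = cos 34.0° / cos 73.5° = 0.8290/0.2840 = 2.9190.

2.92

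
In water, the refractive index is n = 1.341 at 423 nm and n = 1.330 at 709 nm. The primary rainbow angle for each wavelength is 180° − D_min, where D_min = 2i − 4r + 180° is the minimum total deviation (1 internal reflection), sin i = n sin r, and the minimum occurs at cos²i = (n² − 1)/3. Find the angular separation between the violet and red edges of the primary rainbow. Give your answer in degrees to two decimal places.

1.59°

At 423 nm (n = 1.341): cos²i = 0.26609 → i = 58.946°, r = 39.705°, D_min = 139.071°, rainbow angle = 40.929°.
At 709 nm (n = 1.330): cos²i = 0.25630 → i = 59.585°, r = 40.422°, D_min = 137.484°, rainbow angle = 42.516°.
Angular width = |40.929° − 42.516°| = 1.588°.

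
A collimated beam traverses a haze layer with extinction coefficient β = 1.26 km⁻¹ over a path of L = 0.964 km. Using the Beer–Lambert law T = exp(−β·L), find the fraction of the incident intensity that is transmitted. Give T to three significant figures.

τ = β·L = 1.26 × 0.964 = 1.2146.
T = exp(−1.2146) = 0.2968.

0.297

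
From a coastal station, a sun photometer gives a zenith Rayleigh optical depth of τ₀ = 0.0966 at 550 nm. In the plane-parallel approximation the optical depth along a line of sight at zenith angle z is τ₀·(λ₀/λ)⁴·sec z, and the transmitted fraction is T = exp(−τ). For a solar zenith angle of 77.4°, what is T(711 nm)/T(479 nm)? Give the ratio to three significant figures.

1.84

Airmass: sec 77.4° = 4.5841.
τ(711 nm) = 0.0966 × (550/711)⁴ × 4.5841 = 0.0966 × 0.3581 × 4.5841 = 0.1586.
τ(479 nm) = 0.0966 × (550/479)⁴ × 4.5841 = 0.0966 × 1.7382 × 4.5841 = 0.7697.
T(711)/T(479) = exp(τ_B − τ_A) = exp(0.6112) = 1.8426.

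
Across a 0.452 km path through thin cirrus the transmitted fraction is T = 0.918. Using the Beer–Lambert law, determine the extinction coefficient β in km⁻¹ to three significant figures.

Beer–Lambert: T = exp(−βL) ⇒ β = −ln(T)/L = −ln(0.918)/0.452 = 0.0856/0.452 = 0.1893 km⁻¹.

0.189 km⁻¹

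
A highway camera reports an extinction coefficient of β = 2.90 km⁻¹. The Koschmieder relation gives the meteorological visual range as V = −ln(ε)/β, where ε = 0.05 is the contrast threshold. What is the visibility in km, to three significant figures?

1.03 km

V = −ln(0.05) / 2.90 = 2.996 / 2.90 = 1.0330 km.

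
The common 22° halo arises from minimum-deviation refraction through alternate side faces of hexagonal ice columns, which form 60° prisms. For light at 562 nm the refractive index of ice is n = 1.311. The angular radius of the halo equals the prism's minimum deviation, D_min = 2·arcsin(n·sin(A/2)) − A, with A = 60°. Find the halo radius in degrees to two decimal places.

n·sin(A/2) = 1.311 × sin 30° = 1.311 × 0.5000 = 0.6555.
D_min = 2·arcsin(0.6555) − 60° = 2 × 40.958° − 60° = 21.915°.

21.92°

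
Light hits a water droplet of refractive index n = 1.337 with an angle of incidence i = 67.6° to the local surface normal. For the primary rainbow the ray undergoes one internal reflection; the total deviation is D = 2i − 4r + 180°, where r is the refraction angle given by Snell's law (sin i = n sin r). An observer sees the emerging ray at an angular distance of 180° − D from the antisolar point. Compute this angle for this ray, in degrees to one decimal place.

39.8°

sin r = sin 67.6° / 1.337 = 0.9245/1.337 = 0.6915; r = 43.75°.
D = 2·67.6° − 4·43.75° + 180° = 135.20° − 175.00° + 180° = 140.20°.
Angle from antisolar point = 180° − D = 39.80°.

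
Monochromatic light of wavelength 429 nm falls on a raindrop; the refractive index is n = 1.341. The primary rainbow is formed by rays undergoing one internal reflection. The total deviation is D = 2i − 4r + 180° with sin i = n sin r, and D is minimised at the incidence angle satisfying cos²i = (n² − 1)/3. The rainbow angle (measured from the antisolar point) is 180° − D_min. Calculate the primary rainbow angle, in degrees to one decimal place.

cos²i = (1.79828 − 1)/3 = 0.26609; i = arccos(0.51584) = 58.946°.
sin r = sin 58.946°/1.341 = 0.63884; r = 39.705°.
D_min = 2·58.946° − 4·39.705° + 180° = 139.071°.
Rainbow angle = 180° − D_min = 40.929°.

40.9°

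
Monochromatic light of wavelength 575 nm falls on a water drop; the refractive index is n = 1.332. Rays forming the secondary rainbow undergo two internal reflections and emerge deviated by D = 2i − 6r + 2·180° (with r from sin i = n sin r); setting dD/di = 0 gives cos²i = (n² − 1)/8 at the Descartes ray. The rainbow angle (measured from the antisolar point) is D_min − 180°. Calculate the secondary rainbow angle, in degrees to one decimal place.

cos²i = (1.77422 − 1)/8 = 0.09678; i = arccos(0.31109) = 71.875°.
sin r = sin 71.875°/1.332 = 0.71350; r = 45.520°.
D_min = 2·71.875° − 6·45.520° + 360° = 230.628°.
Rainbow angle = D_min − 180° = 50.628°.

50.6°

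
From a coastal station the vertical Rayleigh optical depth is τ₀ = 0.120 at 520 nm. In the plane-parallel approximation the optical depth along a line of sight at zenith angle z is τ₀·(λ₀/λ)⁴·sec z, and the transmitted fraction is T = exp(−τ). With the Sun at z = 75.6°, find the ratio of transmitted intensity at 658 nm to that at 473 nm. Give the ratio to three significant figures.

1.68

Airmass: sec 75.6° = 4.0211.
τ(658 nm) = 0.120 × (520/658)⁴ × 4.0211 = 0.120 × 0.3900 × 4.0211 = 0.1882.
τ(473 nm) = 0.120 × (520/473)⁴ × 4.0211 = 0.120 × 1.4607 × 4.0211 = 0.7048.
T(658)/T(473) = exp(τ_B − τ_A) = exp(0.5166) = 1.6764.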